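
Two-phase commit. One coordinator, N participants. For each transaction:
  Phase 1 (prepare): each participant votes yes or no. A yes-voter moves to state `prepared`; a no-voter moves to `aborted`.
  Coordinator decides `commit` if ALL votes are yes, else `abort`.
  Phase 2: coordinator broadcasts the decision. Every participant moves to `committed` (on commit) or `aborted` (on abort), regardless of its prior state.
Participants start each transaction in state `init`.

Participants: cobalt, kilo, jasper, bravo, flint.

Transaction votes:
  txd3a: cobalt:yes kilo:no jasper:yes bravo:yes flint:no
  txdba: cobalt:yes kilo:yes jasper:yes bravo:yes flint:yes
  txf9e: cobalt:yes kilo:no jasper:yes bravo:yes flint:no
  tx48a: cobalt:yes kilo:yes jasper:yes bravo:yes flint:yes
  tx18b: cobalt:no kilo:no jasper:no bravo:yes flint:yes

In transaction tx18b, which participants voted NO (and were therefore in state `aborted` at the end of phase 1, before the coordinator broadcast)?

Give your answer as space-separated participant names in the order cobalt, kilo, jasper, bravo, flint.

Txn tx18b phase 1: cobalt no -> aborted; kilo no -> aborted; jasper no -> aborted; bravo yes -> prepared; flint yes -> prepared

Answer: cobalt kilo jasper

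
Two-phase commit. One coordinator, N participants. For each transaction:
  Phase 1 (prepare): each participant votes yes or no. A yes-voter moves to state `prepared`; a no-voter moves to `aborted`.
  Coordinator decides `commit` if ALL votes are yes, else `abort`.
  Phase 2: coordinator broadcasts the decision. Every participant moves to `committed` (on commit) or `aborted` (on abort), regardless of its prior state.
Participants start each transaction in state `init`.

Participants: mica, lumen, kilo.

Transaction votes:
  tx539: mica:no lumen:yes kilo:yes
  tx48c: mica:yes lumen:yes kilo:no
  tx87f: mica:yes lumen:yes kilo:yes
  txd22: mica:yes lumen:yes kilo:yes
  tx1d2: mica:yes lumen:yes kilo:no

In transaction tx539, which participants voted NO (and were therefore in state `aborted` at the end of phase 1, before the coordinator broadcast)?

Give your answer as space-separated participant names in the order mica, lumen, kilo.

Txn tx539 phase 1: mica no -> aborted; lumen yes -> prepared; kilo yes -> prepared

Answer: mica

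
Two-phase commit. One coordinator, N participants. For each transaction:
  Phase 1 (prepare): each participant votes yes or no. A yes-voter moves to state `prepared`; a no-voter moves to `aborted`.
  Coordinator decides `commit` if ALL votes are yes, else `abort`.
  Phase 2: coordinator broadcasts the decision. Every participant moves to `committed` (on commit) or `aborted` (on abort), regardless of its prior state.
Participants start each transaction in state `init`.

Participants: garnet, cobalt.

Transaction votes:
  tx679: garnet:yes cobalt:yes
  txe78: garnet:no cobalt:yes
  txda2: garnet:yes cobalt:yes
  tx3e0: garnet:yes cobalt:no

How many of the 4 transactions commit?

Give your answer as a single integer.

tx679: all yes -> commit (commits=1)
txe78: no from garnet -> abort (commits=1)
txda2: all yes -> commit (commits=2)
tx3e0: no from cobalt -> abort (commits=2)

Answer: 2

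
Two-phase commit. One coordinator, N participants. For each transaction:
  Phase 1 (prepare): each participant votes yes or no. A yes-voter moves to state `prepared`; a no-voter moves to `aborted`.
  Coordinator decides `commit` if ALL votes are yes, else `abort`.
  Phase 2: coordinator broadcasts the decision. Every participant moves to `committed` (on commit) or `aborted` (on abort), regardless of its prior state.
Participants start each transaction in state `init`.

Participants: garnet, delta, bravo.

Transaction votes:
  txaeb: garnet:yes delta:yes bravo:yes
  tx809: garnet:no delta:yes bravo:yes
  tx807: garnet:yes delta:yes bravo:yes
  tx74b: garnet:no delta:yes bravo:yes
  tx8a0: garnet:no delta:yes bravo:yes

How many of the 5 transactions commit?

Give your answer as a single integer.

Answer: 2

Derivation:
txaeb: all yes -> commit (commits=1)
tx809: no from garnet -> abort (commits=1)
tx807: all yes -> commit (commits=2)
tx74b: no from garnet -> abort (commits=2)
tx8a0: no from garnet -> abort (commits=2)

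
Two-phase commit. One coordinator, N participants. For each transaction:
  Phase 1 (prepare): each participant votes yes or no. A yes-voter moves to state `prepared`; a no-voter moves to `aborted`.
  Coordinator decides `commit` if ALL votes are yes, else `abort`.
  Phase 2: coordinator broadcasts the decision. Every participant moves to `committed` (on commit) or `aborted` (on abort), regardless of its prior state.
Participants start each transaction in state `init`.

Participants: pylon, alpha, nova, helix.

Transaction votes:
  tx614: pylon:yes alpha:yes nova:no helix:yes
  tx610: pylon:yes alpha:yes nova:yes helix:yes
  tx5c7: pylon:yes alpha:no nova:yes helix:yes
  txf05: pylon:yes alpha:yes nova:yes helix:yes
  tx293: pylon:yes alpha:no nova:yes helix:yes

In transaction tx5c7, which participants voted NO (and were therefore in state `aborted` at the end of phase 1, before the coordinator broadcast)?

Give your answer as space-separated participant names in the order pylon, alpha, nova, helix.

Txn tx5c7 phase 1: pylon yes -> prepared; alpha no -> aborted; nova yes -> prepared; helix yes -> prepared

Answer: alpha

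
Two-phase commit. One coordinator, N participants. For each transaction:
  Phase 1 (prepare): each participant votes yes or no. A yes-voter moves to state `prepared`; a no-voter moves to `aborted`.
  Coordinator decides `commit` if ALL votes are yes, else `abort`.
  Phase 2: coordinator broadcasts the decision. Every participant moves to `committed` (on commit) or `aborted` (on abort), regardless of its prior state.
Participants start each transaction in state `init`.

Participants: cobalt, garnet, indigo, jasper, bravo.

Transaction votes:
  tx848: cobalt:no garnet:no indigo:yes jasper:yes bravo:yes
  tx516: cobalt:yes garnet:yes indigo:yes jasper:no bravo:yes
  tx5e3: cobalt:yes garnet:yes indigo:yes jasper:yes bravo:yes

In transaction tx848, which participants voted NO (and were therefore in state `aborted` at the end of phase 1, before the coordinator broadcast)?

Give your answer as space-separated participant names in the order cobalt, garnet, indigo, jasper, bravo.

Answer: cobalt garnet

Derivation:
Txn tx848 phase 1: cobalt no -> aborted; garnet no -> aborted; indigo yes -> prepared; jasper yes -> prepared; bravo yes -> prepared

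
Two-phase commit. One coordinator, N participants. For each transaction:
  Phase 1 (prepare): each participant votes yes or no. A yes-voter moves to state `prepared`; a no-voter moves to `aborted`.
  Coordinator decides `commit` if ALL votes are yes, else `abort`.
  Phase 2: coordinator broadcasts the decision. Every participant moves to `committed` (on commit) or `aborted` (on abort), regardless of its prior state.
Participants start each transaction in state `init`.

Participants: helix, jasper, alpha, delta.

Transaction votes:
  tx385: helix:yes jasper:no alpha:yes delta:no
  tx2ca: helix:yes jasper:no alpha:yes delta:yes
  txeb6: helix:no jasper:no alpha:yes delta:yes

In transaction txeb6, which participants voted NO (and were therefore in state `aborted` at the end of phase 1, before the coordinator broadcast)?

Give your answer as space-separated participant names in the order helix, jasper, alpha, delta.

Answer: helix jasper

Derivation:
Txn txeb6 phase 1: helix no -> aborted; jasper no -> aborted; alpha yes -> prepared; delta yes -> prepared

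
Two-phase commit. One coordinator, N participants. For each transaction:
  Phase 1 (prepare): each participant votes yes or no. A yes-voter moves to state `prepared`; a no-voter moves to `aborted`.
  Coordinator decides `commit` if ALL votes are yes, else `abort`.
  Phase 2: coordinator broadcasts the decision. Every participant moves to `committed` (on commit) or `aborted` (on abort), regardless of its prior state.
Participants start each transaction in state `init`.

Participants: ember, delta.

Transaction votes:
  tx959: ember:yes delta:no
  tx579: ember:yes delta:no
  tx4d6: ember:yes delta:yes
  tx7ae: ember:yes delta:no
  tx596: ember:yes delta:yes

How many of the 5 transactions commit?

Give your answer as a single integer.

tx959: no from delta -> abort (commits=0)
tx579: no from delta -> abort (commits=0)
tx4d6: all yes -> commit (commits=1)
tx7ae: no from delta -> abort (commits=1)
tx596: all yes -> commit (commits=2)

Answer: 2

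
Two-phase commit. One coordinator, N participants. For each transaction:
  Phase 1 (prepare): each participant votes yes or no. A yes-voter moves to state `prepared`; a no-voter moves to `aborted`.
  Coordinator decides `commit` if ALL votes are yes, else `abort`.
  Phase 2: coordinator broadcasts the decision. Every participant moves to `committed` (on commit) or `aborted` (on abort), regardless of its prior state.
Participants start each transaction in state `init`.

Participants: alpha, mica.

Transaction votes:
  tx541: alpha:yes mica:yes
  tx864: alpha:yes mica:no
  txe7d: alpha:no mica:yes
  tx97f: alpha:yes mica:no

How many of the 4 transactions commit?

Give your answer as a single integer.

tx541: all yes -> commit (commits=1)
tx864: no from mica -> abort (commits=1)
txe7d: no from alpha -> abort (commits=1)
tx97f: no from mica -> abort (commits=1)

Answer: 1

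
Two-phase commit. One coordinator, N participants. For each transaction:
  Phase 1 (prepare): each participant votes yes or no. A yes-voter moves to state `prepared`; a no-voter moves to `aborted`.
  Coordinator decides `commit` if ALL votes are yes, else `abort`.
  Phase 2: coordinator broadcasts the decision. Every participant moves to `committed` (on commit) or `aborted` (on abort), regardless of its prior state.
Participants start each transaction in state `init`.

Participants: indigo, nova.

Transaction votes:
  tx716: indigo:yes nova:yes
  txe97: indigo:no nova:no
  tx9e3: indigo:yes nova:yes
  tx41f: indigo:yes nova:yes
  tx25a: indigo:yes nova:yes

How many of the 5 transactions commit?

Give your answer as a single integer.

tx716: all yes -> commit (commits=1)
txe97: no from indigo, nova -> abort (commits=1)
tx9e3: all yes -> commit (commits=2)
tx41f: all yes -> commit (commits=3)
tx25a: all yes -> commit (commits=4)

Answer: 4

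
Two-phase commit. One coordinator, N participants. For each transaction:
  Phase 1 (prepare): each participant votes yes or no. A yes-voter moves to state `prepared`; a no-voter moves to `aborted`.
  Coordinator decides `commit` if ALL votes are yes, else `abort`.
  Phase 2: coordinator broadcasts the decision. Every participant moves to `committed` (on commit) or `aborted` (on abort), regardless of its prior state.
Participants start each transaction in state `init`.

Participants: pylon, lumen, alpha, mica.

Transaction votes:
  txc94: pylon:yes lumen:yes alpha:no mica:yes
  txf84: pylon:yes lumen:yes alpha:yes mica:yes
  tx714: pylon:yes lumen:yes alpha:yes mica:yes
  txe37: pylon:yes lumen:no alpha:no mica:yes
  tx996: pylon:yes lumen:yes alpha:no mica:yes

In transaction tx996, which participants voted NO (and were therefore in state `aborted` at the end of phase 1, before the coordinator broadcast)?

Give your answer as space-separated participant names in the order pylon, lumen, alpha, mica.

Txn tx996 phase 1: pylon yes -> prepared; lumen yes -> prepared; alpha no -> aborted; mica yes -> prepared

Answer: alpha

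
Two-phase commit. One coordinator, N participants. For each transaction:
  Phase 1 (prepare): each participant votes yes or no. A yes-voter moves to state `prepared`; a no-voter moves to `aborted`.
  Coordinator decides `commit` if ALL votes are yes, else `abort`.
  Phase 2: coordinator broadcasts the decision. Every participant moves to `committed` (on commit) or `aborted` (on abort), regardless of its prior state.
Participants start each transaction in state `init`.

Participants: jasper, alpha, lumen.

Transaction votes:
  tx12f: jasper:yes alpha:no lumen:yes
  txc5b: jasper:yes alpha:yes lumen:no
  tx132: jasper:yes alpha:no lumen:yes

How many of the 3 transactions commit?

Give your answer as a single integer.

tx12f: no from alpha -> abort (commits=0)
txc5b: no from lumen -> abort (commits=0)
tx132: no from alpha -> abort (commits=0)

Answer: 0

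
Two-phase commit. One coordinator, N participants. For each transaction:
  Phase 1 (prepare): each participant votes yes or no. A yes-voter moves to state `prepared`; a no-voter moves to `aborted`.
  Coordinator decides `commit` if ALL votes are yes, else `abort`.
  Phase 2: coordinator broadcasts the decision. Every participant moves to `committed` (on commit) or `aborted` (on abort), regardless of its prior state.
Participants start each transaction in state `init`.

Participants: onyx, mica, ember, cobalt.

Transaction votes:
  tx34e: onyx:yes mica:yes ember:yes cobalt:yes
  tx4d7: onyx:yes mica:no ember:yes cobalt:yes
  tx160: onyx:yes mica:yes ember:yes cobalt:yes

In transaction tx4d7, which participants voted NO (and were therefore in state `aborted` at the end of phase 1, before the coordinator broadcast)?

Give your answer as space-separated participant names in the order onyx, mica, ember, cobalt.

Answer: mica

Derivation:
Txn tx4d7 phase 1: onyx yes -> prepared; mica no -> aborted; ember yes -> prepared; cobalt yes -> prepared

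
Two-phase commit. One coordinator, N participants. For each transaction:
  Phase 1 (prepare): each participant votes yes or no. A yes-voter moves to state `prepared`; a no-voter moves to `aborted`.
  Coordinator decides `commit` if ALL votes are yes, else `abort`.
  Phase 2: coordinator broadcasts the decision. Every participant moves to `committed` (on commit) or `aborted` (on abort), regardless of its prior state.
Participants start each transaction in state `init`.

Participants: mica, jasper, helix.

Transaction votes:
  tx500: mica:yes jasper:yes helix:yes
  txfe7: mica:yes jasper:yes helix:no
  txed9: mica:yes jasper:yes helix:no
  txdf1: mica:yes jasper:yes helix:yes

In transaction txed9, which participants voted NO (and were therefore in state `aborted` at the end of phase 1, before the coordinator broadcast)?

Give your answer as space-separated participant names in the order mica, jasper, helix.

Answer: helix

Derivation:
Txn txed9 phase 1: mica yes -> prepared; jasper yes -> prepared; helix no -> aborted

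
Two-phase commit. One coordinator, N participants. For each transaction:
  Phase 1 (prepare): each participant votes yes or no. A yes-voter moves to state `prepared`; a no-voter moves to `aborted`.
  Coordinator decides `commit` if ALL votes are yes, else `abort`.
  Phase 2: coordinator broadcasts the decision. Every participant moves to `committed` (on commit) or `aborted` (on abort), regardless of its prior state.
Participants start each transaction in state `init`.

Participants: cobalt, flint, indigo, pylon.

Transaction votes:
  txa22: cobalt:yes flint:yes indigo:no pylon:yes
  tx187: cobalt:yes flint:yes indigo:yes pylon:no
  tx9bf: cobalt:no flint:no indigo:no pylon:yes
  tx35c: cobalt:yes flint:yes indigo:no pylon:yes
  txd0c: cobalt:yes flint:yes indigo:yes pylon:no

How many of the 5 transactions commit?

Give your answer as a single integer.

txa22: no from indigo -> abort (commits=0)
tx187: no from pylon -> abort (commits=0)
tx9bf: no from cobalt, flint, indigo -> abort (commits=0)
tx35c: no from indigo -> abort (commits=0)
txd0c: no from pylon -> abort (commits=0)

Answer: 0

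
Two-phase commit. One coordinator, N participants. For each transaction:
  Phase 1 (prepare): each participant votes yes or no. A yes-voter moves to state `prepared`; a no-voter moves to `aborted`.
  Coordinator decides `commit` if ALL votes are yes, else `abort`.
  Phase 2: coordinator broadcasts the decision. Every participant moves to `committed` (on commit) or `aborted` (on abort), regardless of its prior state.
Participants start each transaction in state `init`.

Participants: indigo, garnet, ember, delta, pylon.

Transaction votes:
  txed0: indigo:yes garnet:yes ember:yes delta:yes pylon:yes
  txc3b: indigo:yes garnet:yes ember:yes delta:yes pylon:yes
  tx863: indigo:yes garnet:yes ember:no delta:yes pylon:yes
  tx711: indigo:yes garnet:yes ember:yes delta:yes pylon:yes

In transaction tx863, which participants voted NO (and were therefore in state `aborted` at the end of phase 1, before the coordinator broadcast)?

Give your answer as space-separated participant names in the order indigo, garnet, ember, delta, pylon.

Txn tx863 phase 1: indigo yes -> prepared; garnet yes -> prepared; ember no -> aborted; delta yes -> prepared; pylon yes -> prepared

Answer: ember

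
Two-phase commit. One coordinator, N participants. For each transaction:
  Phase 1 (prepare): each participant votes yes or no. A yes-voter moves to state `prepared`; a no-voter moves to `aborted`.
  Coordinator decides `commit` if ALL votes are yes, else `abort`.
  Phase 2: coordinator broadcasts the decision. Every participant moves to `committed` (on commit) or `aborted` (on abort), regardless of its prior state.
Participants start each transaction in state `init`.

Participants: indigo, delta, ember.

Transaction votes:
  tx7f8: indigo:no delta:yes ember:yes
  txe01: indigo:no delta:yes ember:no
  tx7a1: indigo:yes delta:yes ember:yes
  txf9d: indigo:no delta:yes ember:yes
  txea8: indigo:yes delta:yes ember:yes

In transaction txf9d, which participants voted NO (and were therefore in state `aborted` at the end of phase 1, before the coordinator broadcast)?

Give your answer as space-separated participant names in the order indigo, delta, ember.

Txn txf9d phase 1: indigo no -> aborted; delta yes -> prepared; ember yes -> prepared

Answer: indigo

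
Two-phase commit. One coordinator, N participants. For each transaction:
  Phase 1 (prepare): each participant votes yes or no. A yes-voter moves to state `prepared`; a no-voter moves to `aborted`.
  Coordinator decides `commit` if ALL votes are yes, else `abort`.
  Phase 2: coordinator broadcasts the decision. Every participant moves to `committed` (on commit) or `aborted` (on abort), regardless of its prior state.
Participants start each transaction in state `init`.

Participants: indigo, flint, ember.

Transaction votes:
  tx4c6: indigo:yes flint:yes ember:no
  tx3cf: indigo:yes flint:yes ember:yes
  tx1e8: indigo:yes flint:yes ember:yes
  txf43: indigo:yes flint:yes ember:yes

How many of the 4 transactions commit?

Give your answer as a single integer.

Answer: 3

Derivation:
tx4c6: no from ember -> abort (commits=0)
tx3cf: all yes -> commit (commits=1)
tx1e8: all yes -> commit (commits=2)
txf43: all yes -> commit (commits=3)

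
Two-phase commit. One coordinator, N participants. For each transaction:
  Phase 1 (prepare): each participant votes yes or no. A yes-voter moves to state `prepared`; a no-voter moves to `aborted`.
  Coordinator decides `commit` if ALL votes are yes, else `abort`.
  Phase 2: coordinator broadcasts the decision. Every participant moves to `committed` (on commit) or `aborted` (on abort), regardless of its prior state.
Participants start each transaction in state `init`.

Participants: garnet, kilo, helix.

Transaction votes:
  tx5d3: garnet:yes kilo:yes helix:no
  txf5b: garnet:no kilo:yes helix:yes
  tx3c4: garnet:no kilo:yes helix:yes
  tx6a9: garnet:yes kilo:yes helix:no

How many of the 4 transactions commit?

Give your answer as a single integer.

tx5d3: no from helix -> abort (commits=0)
txf5b: no from garnet -> abort (commits=0)
tx3c4: no from garnet -> abort (commits=0)
tx6a9: no from helix -> abort (commits=0)

Answer: 0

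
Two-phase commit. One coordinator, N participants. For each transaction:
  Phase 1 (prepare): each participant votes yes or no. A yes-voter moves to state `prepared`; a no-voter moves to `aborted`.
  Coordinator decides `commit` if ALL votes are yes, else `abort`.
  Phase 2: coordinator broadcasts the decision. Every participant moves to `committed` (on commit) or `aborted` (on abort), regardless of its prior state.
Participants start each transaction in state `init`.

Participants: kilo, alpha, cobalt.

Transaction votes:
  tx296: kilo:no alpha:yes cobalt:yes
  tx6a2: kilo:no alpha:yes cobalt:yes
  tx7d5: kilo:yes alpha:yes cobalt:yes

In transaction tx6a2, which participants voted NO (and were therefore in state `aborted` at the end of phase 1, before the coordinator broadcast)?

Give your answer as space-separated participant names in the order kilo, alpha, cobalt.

Answer: kilo

Derivation:
Txn tx6a2 phase 1: kilo no -> aborted; alpha yes -> prepared; cobalt yes -> prepared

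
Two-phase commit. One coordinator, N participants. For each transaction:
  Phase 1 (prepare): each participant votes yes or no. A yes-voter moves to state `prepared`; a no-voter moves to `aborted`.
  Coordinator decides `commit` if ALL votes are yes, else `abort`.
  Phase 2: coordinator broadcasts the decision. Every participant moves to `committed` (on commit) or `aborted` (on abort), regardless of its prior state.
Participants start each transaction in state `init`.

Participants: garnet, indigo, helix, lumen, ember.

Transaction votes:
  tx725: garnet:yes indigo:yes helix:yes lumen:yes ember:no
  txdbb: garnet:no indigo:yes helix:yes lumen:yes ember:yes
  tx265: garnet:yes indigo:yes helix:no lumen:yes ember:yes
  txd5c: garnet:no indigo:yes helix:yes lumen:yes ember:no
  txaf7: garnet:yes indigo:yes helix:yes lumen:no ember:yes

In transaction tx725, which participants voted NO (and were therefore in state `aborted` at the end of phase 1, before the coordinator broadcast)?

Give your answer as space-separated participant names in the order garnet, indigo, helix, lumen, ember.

Txn tx725 phase 1: garnet yes -> prepared; indigo yes -> prepared; helix yes -> prepared; lumen yes -> prepared; ember no -> aborted

Answer: ember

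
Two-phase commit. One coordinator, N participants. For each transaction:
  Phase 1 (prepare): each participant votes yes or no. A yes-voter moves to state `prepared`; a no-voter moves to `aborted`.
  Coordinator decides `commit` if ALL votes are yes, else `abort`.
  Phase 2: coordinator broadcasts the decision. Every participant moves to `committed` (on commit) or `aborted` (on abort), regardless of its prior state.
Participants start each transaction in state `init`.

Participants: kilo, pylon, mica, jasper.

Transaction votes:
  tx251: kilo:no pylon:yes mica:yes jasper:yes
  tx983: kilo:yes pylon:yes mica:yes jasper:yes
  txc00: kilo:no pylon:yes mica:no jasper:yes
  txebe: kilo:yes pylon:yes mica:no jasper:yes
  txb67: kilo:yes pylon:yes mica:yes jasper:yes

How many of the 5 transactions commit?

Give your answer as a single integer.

tx251: no from kilo -> abort (commits=0)
tx983: all yes -> commit (commits=1)
txc00: no from kilo, mica -> abort (commits=1)
txebe: no from mica -> abort (commits=1)
txb67: all yes -> commit (commits=2)

Answer: 2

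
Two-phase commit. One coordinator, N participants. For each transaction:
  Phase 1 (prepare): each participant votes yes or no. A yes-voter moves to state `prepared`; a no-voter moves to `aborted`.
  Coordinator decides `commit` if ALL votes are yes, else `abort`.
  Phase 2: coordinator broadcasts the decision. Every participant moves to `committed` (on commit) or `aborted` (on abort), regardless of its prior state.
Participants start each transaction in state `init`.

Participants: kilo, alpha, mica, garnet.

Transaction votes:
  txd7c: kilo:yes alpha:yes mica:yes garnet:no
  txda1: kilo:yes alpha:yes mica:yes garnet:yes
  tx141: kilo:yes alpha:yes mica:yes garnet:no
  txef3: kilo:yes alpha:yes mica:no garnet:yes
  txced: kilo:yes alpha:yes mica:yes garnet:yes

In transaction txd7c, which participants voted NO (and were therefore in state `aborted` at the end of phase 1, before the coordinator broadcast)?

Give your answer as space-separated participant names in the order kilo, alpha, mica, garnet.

Txn txd7c phase 1: kilo yes -> prepared; alpha yes -> prepared; mica yes -> prepared; garnet no -> aborted

Answer: garnet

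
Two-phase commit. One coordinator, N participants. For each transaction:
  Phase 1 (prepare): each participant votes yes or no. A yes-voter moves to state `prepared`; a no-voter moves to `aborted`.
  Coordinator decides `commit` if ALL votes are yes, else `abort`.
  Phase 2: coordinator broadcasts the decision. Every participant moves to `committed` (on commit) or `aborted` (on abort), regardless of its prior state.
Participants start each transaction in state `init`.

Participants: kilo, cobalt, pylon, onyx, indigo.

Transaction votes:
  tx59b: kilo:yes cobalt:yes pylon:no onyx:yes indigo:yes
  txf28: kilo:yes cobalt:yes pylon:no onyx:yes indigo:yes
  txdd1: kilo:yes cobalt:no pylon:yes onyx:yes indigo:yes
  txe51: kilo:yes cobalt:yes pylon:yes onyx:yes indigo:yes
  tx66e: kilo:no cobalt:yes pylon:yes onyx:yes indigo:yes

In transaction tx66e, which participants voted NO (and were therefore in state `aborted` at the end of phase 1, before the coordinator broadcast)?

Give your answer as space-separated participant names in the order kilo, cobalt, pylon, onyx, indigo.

Answer: kilo

Derivation:
Txn tx66e phase 1: kilo no -> aborted; cobalt yes -> prepared; pylon yes -> prepared; onyx yes -> prepared; indigo yes -> prepared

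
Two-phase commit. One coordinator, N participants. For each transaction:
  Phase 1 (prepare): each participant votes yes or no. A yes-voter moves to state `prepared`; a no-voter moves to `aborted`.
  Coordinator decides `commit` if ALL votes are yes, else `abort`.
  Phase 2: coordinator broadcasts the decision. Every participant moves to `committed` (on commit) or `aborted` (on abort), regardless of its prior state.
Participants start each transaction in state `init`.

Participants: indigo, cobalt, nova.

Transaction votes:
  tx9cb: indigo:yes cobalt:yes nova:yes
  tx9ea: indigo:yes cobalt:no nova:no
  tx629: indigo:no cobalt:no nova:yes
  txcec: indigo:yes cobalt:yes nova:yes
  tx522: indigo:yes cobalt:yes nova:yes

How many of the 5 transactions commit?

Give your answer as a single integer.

Answer: 3

Derivation:
tx9cb: all yes -> commit (commits=1)
tx9ea: no from cobalt, nova -> abort (commits=1)
tx629: no from indigo, cobalt -> abort (commits=1)
txcec: all yes -> commit (commits=2)
tx522: all yes -> commit (commits=3)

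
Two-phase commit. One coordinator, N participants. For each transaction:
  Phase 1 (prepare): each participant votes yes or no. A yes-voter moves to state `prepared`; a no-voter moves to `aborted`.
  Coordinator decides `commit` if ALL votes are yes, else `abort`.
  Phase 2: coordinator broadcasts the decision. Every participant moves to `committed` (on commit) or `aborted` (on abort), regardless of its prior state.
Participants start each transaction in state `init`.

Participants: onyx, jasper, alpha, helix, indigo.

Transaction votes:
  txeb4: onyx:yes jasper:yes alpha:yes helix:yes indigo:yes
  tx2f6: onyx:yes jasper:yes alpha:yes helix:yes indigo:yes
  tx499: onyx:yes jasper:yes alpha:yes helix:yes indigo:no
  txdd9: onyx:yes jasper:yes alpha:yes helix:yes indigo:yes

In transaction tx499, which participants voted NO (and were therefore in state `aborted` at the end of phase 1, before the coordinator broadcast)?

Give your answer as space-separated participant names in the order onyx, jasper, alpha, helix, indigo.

Answer: indigo

Derivation:
Txn tx499 phase 1: onyx yes -> prepared; jasper yes -> prepared; alpha yes -> prepared; helix yes -> prepared; indigo no -> aborted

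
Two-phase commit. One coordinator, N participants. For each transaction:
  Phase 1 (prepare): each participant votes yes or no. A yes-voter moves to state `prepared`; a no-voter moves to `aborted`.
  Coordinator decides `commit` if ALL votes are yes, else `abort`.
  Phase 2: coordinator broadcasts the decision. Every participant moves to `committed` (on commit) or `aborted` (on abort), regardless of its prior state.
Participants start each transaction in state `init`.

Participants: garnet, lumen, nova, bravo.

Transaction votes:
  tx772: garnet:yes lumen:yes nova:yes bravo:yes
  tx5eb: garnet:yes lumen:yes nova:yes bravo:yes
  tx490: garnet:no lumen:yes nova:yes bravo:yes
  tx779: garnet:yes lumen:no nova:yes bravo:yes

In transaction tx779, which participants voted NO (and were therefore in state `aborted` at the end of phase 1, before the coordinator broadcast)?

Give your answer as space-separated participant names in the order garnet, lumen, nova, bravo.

Answer: lumen

Derivation:
Txn tx779 phase 1: garnet yes -> prepared; lumen no -> aborted; nova yes -> prepared; bravo yes -> prepared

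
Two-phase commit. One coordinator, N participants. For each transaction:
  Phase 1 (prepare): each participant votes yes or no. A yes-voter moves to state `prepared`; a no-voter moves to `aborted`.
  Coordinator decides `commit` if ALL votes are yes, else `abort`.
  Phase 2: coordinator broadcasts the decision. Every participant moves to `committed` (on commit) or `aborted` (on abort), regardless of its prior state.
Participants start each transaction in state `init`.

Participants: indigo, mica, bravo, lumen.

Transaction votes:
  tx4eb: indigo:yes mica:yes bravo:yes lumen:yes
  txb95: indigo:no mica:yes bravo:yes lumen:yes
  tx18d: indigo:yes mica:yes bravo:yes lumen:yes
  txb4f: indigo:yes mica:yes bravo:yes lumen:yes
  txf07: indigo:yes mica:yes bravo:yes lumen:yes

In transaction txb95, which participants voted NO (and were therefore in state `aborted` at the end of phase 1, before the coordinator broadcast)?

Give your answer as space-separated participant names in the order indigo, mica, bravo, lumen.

Txn txb95 phase 1: indigo no -> aborted; mica yes -> prepared; bravo yes -> prepared; lumen yes -> prepared

Answer: indigo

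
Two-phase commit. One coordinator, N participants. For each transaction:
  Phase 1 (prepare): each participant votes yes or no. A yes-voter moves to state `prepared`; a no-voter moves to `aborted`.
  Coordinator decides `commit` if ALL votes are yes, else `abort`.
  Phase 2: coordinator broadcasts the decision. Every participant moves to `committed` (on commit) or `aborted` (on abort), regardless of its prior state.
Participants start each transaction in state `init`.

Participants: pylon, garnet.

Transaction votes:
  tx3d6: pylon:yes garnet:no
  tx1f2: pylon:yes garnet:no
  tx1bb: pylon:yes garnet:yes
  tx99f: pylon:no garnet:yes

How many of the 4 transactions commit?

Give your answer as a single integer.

tx3d6: no from garnet -> abort (commits=0)
tx1f2: no from garnet -> abort (commits=0)
tx1bb: all yes -> commit (commits=1)
tx99f: no from pylon -> abort (commits=1)

Answer: 1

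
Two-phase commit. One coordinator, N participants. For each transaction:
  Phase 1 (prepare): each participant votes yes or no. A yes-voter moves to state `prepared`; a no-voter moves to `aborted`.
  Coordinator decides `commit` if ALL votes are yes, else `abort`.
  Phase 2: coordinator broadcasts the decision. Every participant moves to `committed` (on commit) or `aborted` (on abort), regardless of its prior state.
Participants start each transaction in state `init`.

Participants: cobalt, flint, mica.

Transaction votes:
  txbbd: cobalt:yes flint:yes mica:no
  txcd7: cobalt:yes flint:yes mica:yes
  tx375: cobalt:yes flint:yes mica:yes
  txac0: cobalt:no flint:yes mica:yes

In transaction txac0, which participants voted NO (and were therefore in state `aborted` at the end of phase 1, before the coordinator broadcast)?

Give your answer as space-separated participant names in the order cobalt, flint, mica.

Txn txac0 phase 1: cobalt no -> aborted; flint yes -> prepared; mica yes -> prepared

Answer: cobalt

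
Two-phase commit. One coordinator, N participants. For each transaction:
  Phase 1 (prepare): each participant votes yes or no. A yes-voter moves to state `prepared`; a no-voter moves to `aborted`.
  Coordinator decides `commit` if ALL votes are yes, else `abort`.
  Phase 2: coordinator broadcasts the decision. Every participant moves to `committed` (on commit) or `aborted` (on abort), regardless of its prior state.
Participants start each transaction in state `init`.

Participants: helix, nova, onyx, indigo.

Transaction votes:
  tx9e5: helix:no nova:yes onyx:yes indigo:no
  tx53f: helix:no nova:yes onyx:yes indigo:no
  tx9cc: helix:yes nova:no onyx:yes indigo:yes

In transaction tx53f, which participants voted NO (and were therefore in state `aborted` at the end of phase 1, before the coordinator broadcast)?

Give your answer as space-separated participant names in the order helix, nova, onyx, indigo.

Txn tx53f phase 1: helix no -> aborted; nova yes -> prepared; onyx yes -> prepared; indigo no -> aborted

Answer: helix indigo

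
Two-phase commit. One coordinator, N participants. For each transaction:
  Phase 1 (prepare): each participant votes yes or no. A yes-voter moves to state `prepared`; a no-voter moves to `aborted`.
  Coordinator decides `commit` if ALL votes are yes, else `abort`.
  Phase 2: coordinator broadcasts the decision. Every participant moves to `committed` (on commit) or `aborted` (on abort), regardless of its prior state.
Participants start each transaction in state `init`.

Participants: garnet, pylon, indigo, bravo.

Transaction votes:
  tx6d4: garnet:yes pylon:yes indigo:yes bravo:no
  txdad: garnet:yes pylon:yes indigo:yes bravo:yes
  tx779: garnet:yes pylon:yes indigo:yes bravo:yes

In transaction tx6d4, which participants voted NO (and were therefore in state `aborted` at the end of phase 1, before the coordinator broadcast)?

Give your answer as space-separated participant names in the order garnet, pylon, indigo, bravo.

Answer: bravo

Derivation:
Txn tx6d4 phase 1: garnet yes -> prepared; pylon yes -> prepared; indigo yes -> prepared; bravo no -> aborted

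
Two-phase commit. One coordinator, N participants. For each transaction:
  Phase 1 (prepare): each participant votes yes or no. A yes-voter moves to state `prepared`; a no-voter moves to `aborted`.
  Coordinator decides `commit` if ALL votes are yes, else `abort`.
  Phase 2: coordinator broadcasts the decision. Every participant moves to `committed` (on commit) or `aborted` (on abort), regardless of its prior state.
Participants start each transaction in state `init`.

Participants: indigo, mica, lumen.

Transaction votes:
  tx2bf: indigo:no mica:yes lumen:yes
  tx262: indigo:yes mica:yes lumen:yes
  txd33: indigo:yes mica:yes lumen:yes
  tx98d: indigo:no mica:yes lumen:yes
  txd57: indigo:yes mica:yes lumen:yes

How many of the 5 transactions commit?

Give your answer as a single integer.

tx2bf: no from indigo -> abort (commits=0)
tx262: all yes -> commit (commits=1)
txd33: all yes -> commit (commits=2)
tx98d: no from indigo -> abort (commits=2)
txd57: all yes -> commit (commits=3)

Answer: 3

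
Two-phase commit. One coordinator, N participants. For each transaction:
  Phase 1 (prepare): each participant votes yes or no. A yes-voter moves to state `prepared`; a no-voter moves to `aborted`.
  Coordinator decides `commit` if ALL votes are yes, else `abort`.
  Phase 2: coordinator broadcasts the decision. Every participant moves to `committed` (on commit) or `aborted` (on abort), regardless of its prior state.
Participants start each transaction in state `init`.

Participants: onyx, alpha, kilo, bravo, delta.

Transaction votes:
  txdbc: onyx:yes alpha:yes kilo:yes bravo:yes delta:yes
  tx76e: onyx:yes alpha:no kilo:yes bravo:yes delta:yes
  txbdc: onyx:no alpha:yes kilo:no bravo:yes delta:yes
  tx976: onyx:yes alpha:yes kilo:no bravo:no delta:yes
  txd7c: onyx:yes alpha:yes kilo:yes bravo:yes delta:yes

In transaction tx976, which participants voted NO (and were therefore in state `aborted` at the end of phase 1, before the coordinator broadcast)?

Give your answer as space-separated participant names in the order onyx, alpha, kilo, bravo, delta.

Answer: kilo bravo

Derivation:
Txn tx976 phase 1: onyx yes -> prepared; alpha yes -> prepared; kilo no -> aborted; bravo no -> aborted; delta yes -> prepared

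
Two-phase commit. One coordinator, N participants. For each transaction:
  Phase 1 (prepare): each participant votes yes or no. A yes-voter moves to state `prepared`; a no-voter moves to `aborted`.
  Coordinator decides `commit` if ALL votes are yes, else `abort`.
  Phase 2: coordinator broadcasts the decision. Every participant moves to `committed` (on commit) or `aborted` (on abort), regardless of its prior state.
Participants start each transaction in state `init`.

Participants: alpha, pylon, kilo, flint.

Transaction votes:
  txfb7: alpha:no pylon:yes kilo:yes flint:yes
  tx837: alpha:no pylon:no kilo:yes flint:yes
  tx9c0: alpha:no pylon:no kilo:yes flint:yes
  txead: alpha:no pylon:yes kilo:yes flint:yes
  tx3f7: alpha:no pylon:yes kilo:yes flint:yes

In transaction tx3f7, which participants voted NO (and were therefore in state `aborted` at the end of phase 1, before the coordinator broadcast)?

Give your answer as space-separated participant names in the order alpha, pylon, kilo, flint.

Answer: alpha

Derivation:
Txn tx3f7 phase 1: alpha no -> aborted; pylon yes -> prepared; kilo yes -> prepared; flint yes -> prepared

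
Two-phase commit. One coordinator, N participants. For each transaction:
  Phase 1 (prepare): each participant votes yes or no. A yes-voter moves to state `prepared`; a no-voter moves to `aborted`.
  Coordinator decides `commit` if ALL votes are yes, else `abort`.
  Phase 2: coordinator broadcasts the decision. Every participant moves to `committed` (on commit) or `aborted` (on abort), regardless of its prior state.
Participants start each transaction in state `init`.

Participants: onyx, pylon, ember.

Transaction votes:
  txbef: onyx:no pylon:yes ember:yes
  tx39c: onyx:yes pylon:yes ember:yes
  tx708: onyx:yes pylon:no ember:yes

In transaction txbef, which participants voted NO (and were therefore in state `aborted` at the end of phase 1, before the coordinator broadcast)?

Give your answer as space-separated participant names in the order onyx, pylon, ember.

Answer: onyx

Derivation:
Txn txbef phase 1: onyx no -> aborted; pylon yes -> prepared; ember yes -> prepared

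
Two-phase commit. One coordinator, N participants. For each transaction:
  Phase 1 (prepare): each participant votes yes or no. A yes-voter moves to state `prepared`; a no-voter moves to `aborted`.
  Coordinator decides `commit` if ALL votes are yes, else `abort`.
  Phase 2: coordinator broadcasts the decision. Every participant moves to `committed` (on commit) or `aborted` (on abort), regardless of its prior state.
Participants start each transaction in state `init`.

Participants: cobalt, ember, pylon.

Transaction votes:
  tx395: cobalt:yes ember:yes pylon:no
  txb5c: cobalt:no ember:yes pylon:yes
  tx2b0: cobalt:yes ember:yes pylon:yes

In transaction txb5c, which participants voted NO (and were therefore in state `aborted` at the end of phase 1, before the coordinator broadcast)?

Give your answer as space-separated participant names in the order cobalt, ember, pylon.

Answer: cobalt

Derivation:
Txn txb5c phase 1: cobalt no -> aborted; ember yes -> prepared; pylon yes -> prepared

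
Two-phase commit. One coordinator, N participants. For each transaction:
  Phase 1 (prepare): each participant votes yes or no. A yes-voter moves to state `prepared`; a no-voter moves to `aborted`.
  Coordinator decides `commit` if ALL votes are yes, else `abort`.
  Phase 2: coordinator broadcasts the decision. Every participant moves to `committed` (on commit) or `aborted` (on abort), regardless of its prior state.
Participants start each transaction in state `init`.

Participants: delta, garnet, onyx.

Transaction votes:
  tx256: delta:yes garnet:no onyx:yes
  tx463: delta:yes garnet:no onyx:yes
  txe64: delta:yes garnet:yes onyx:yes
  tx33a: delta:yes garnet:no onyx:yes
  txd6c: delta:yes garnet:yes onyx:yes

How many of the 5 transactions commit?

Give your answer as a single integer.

Answer: 2

Derivation:
tx256: no from garnet -> abort (commits=0)
tx463: no from garnet -> abort (commits=0)
txe64: all yes -> commit (commits=1)
tx33a: no from garnet -> abort (commits=1)
txd6c: all yes -> commit (commits=2)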